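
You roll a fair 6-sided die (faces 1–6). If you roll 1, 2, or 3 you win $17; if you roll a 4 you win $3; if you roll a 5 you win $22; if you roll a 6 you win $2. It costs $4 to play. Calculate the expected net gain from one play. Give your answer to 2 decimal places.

$9.00

E[payout] = (1/6)·2 + (1/6)·3 + (1/2)·17 + (1/6)·22 = 13
Expected profit = 13 − 4 = 9 ≈ $9.00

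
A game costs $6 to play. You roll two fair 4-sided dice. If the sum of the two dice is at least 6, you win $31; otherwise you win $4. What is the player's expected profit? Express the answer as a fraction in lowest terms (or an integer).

65/8 dollars

E[payout] = (5/8)·4 + (3/8)·31 = 113/8
Expected profit = 113/8 − 6 = 65/8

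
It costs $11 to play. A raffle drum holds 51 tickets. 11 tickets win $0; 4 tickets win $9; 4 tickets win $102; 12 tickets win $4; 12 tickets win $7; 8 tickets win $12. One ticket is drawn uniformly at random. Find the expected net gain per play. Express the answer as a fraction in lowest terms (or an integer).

E[payout] = (11/51)·0 + (4/51)·9 + (4/51)·102 + (12/51)·4 + (12/51)·7 + (8/51)·12 = 224/17
Expected profit = 224/17 − 11 = 37/17

37/17 dollars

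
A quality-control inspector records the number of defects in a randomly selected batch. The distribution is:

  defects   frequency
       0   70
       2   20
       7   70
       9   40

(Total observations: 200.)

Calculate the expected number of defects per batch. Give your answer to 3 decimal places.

Total = 200, so P(defects=0) = 70/200, etc.
E[X] = (7/20)·0 + (1/10)·2 + (7/20)·7 + (1/5)·9
     = 89/20 ≈ 4.450

4.450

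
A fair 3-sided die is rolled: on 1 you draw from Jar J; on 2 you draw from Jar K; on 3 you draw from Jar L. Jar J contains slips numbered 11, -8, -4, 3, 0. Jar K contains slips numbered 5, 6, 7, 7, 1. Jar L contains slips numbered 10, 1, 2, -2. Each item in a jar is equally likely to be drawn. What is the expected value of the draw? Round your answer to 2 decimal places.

E[X | Jar J] = (11 − 8 − 4 + 3 + 0)/5 = 2/5
E[X | Jar K] = (5 + 6 + 7 + 7 + 1)/5 = 26/5
E[X | Jar L] = (10 + 1 + 2 − 2)/4 = 11/4
E[X] = (1/3)·2/5 + (1/3)·26/5 + (1/3)·11/4 = 167/60 ≈ 2.78

2.78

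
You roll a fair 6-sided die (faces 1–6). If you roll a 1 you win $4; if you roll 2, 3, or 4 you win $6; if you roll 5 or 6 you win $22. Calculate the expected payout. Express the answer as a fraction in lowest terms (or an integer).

E[payout] = (1/6)·4 + (1/2)·6 + (1/3)·22 = 11

$11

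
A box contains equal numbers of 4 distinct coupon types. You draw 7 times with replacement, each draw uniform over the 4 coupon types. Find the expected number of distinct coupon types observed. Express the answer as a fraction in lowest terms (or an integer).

14197/4096

Let Xⱼ=1 if type j appears at least once. P(Xⱼ=1) = 1 − ((4−1)/4)^7 = 14197/16384.
E[#distinct] = 4·14197/16384 = 14197/4096.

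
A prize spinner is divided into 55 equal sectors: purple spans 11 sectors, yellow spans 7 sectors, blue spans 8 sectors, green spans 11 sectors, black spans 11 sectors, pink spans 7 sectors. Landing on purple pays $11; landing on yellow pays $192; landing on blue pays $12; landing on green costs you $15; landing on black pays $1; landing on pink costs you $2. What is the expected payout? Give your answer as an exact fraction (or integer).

1393/55 dollars

E[payout] = (11/55)·11 + (7/55)·192 + (8/55)·12 + (11/55)·(-15) + (11/55)·1 + (7/55)·(-2) = 1393/55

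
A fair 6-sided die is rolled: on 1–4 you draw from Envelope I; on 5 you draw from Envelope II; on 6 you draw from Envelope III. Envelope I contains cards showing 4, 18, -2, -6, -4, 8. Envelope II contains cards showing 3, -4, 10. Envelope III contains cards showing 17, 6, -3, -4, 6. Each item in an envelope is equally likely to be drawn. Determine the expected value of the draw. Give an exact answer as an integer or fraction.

97/30

E[X | Envelope I] = (4 + 18 − 2 − 6 − 4 + 8)/6 = 3
E[X | Envelope II] = (3 − 4 + 10)/3 = 3
E[X | Envelope III] = (17 + 6 − 3 − 4 + 6)/5 = 22/5
E[X] = (2/3)·3 + (1/6)·3 + (1/6)·22/5 = 97/30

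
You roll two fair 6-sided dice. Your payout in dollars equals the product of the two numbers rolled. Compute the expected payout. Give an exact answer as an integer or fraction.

Distribution of the product of the two numbers rolled: 1 w.p. 1/36, 2 w.p. 1/18, 3 w.p. 1/18, 4 w.p. 1/12, 5 w.p. 1/18, 6 w.p. 1/9, …
E[payout] = (1/36)·1 + (1/18)·2 + (1/18)·3 + (1/12)·4 + (1/18)·5 + (1/9)·6 + (1/18)·8 + (1/36)·9 + (1/18)·10 + (1/9)·12 + (1/18)·15 + (1/36)·16 + (1/18)·18 + (1/18)·20 + (1/18)·24 + (1/36)·25 + (1/18)·30 + (1/36)·36 = 49/4

49/4 dollars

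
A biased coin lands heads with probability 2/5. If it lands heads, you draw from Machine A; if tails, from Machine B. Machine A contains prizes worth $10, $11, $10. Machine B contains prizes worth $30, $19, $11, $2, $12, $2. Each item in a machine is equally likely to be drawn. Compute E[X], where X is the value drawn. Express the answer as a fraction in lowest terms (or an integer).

176/15 dollars

E[X | Machine A] = (10 + 11 + 10)/3 = 31/3
E[X | Machine B] = (30 + 19 + 11 + 2 + 12 + 2)/6 = 38/3
E[X] = (2/5)·31/3 + (3/5)·38/3 = 176/15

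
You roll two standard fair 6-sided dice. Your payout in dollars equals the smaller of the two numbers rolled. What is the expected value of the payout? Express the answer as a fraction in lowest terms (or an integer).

Distribution of the smaller of the two numbers rolled: 1 w.p. 11/36, 2 w.p. 1/4, 3 w.p. 7/36, 4 w.p. 5/36, 5 w.p. 1/12, 6 w.p. 1/36
E[payout] = (11/36)·1 + (1/4)·2 + (7/36)·3 + (5/36)·4 + (1/12)·5 + (1/36)·6 = 91/36

91/36 dollars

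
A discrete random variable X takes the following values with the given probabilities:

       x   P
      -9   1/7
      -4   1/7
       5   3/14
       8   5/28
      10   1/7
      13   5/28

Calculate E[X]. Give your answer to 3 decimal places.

4.393

E[X] = (1/7)·(-9) + (1/7)·(-4) + (3/14)·5 + (5/28)·8 + (1/7)·10 + (5/28)·13
     = 123/28 ≈ 4.393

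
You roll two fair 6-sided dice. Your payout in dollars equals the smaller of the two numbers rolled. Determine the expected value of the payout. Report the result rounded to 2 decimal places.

Distribution of the smaller of the two numbers rolled: 1 w.p. 11/36, 2 w.p. 1/4, 3 w.p. 7/36, 4 w.p. 5/36, 5 w.p. 1/12, 6 w.p. 1/36
E[payout] = (11/36)·1 + (1/4)·2 + (7/36)·3 + (5/36)·4 + (1/12)·5 + (1/36)·6 = 91/36
≈ $2.53

$2.53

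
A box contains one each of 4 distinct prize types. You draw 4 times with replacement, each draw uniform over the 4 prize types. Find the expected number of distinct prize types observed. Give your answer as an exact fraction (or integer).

Let Xⱼ=1 if type j appears at least once. P(Xⱼ=1) = 1 − ((4−1)/4)^4 = 175/256.
E[#distinct] = 4·175/256 = 175/64.

175/64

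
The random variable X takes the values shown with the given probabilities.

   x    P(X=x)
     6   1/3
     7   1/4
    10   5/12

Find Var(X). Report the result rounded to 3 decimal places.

3.243

E[X] = (1/3)·6 + (1/4)·7 + (5/12)·10 = 95/12
E[X²] = (1/3)·36 + (1/4)·49 + (5/12)·100 = 791/12
Var(X) = 791/12 − (95/12)² = 467/144 ≈ 3.243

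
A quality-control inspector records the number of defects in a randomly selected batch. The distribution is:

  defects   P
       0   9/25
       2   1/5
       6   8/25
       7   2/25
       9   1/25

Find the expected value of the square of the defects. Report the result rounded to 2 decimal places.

E[X²] = (9/25)·0 + (1/5)·4 + (8/25)·36 + (2/25)·49 + (1/25)·81
     = 487/25 ≈ 19.48

19.48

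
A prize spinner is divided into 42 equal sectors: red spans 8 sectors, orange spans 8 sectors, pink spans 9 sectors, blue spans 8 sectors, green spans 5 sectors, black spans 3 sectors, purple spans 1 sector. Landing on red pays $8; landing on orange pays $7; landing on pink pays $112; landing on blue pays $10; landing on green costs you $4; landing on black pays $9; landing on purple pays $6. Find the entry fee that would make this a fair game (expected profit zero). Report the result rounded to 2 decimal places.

$29.07

E[payout] = (8/42)·8 + (8/42)·7 + (9/42)·112 + (8/42)·10 + (5/42)·(-4) + (3/42)·9 + (1/42)·6 = 407/14
Fair fee = E[payout] = 407/14 ≈ $29.07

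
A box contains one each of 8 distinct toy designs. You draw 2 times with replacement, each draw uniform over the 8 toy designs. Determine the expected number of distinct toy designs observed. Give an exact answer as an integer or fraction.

15/8

Let Xⱼ=1 if type j appears at least once. P(Xⱼ=1) = 1 − ((8−1)/8)^2 = 15/64.
E[#distinct] = 8·15/64 = 15/8.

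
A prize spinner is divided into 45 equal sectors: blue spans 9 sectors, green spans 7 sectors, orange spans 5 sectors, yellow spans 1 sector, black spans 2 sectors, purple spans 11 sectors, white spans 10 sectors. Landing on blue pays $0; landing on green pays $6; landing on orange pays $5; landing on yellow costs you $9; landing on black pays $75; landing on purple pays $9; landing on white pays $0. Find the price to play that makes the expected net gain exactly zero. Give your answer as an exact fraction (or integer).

307/45 dollars

E[payout] = (9/45)·0 + (7/45)·6 + (5/45)·5 + (1/45)·(-9) + (2/45)·75 + (11/45)·9 + (10/45)·0 = 307/45
Fair fee = E[payout] = 307/45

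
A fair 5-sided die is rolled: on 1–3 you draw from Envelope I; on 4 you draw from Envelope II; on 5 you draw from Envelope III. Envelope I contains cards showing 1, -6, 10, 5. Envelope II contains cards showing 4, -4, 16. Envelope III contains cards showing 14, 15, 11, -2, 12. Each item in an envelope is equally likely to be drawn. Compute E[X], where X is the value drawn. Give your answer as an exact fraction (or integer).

137/30

E[X | Envelope I] = (1 − 6 + 10 + 5)/4 = 5/2
E[X | Envelope II] = (4 − 4 + 16)/3 = 16/3
E[X | Envelope III] = (14 + 15 + 11 − 2 + 12)/5 = 10
E[X] = (3/5)·5/2 + (1/5)·16/3 + (1/5)·10 = 137/30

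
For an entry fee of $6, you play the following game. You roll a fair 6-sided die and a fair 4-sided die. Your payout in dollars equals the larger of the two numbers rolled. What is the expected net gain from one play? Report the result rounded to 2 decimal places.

-$2.08

Distribution of the larger of the two numbers rolled: 1 w.p. 1/24, 2 w.p. 1/8, 3 w.p. 5/24, 4 w.p. 7/24, 5 w.p. 1/6, 6 w.p. 1/6
E[payout] = (1/24)·1 + (1/8)·2 + (5/24)·3 + (7/24)·4 + (1/6)·5 + (1/6)·6 = 47/12
Expected profit = 47/12 − 6 = -25/12 ≈ -$2.08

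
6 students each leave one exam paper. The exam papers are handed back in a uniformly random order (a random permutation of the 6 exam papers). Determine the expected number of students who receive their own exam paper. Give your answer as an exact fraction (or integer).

1

Let Xᵢ = 1 if person i gets their own exam paper. For each i, P(Xᵢ=1) = 1/6.
By linearity of expectation, E[X₁+…+X_6] = 6·(1/6) = 1.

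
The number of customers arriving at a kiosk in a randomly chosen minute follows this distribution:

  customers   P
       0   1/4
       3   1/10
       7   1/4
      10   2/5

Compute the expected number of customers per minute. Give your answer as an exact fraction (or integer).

E[X] = (1/4)·0 + (1/10)·3 + (1/4)·7 + (2/5)·10
     = 121/20

121/20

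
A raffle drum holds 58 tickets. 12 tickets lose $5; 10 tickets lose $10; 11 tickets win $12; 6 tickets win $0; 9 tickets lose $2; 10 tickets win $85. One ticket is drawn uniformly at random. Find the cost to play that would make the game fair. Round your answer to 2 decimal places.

E[payout] = (12/58)·(-5) + (10/58)·(-10) + (11/58)·12 + (6/58)·0 + (9/58)·(-2) + (10/58)·85 = 402/29
Fair fee = E[payout] = 402/29 ≈ $13.86

$13.86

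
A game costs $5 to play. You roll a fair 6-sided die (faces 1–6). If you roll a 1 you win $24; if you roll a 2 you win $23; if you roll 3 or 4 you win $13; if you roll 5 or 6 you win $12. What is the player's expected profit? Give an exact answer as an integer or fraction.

67/6 dollars

E[payout] = (1/3)·12 + (1/3)·13 + (1/6)·23 + (1/6)·24 = 97/6
Expected profit = 97/6 − 5 = 67/6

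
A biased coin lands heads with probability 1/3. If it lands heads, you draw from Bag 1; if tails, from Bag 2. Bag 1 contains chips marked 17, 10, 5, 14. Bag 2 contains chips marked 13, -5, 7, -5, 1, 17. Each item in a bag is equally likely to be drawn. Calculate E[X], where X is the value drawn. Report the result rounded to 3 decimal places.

E[X | Bag 1] = (17 + 10 + 5 + 14)/4 = 23/2
E[X | Bag 2] = (13 − 5 + 7 − 5 + 1 + 17)/6 = 14/3
E[X] = (1/3)·23/2 + (2/3)·14/3 = 125/18 ≈ 6.944

6.944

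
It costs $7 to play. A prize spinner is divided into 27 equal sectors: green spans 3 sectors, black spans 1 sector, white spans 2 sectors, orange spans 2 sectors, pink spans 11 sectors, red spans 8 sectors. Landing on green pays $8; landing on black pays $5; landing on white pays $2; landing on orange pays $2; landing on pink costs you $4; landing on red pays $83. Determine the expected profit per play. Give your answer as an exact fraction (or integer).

E[payout] = (3/27)·8 + (1/27)·5 + (2/27)·2 + (2/27)·2 + (11/27)·(-4) + (8/27)·83 = 73/3
Expected profit = 73/3 − 7 = 52/3

52/3 dollars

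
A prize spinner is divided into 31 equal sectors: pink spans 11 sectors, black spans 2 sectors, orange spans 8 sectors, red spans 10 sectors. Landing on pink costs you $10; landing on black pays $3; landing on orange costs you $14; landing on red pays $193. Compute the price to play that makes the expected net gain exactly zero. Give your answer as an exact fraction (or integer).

1714/31 dollars

E[payout] = (11/31)·(-10) + (2/31)·3 + (8/31)·(-14) + (10/31)·193 = 1714/31
Fair fee = E[payout] = 1714/31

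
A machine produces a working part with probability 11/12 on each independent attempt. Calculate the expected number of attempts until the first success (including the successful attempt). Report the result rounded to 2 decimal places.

1.09

For a geometric distribution, E[trials] = 1/p = 1/(11/12) = 12/11.
≈ 1.09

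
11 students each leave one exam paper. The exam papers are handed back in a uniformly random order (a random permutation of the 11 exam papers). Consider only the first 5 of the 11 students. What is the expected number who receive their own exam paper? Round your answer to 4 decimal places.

Let Xᵢ = 1 if person i gets their own exam paper. For each i, P(Xᵢ=1) = 1/11.
By linearity of expectation, E[X₁+…+X_5] = 5·(1/11) = 5/11.
≈ 0.4545

0.4545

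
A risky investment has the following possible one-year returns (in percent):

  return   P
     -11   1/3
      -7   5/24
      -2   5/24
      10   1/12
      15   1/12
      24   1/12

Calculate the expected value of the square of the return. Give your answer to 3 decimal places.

126.458

E[X²] = (1/3)·121 + (5/24)·49 + (5/24)·4 + (1/12)·100 + (1/12)·225 + (1/12)·576
     = 3035/24 ≈ 126.458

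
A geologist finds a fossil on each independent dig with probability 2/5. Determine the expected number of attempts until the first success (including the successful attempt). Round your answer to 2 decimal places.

For a geometric distribution, E[trials] = 1/p = 1/(2/5) = 5/2.
≈ 2.50

2.50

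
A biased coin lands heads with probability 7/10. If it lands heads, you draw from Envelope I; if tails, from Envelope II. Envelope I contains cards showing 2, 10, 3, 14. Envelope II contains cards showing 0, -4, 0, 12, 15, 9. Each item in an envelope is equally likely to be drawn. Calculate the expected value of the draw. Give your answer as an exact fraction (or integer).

267/40

E[X | Envelope I] = (2 + 10 + 3 + 14)/4 = 29/4
E[X | Envelope II] = (0 − 4 + 0 + 12 + 15 + 9)/6 = 16/3
E[X] = (7/10)·29/4 + (3/10)·16/3 = 267/40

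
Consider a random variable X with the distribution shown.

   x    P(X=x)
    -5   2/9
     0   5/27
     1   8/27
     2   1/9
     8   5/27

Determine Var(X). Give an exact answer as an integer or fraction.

E[X] = (2/9)·(-5) + (5/27)·0 + (8/27)·1 + (1/9)·2 + (5/27)·8 = 8/9
E[X²] = (2/9)·25 + (5/27)·0 + (8/27)·1 + (1/9)·4 + (5/27)·64 = 490/27
Var(X) = 490/27 − (8/9)² = 1406/81

1406/81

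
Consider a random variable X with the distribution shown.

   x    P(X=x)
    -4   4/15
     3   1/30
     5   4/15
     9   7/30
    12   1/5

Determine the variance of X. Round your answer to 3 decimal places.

E[X] = (4/15)·(-4) + (1/30)·3 + (4/15)·5 + (7/30)·9 + (1/5)·12 = 73/15
E[X²] = (4/15)·16 + (1/30)·9 + (4/15)·25 + (7/30)·81 + (1/5)·144 = 884/15
Var(X) = 884/15 − (73/15)² = 7931/225 ≈ 35.249

35.249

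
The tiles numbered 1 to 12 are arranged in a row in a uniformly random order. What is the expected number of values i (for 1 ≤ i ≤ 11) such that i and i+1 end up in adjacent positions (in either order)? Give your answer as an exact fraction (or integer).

For each i ∈ {1,…,11}, let Xᵢ = 1 if i and i+1 are adjacent. P(Xᵢ=1) = 2·(12−1)!/12! = 2/12.
By linearity, E[ΣXᵢ] = (11)·(2/12) = 11/6.

11/6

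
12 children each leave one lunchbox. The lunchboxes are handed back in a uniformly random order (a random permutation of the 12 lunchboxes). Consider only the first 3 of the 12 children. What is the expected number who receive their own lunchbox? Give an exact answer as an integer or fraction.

Let Xᵢ = 1 if person i gets their own lunchbox. For each i, P(Xᵢ=1) = 1/12.
By linearity of expectation, E[X₁+…+X_3] = 3·(1/12) = 1/4.

1/4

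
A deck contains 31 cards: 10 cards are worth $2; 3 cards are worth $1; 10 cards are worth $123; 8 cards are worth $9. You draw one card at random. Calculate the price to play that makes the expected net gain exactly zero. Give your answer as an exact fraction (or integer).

E[payout] = (10/31)·2 + (3/31)·1 + (10/31)·123 + (8/31)·9 = 1325/31
Fair fee = E[payout] = 1325/31

1325/31 dollars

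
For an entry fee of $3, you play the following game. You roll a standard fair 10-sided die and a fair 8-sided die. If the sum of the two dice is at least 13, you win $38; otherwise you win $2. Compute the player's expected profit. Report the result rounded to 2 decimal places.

$8.45

E[payout] = (59/80)·2 + (21/80)·38 = 229/20
Expected profit = 229/20 − 3 = 169/20 ≈ $8.45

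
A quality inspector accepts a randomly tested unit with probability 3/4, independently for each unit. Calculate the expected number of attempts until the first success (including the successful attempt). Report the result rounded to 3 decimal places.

For a geometric distribution, E[trials] = 1/p = 1/(3/4) = 4/3.
≈ 1.333

1.333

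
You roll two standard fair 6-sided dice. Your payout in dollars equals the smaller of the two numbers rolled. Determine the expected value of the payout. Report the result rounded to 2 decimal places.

Distribution of the smaller of the two numbers rolled: 1 w.p. 11/36, 2 w.p. 1/4, 3 w.p. 7/36, 4 w.p. 5/36, 5 w.p. 1/12, 6 w.p. 1/36
E[payout] = (11/36)·1 + (1/4)·2 + (7/36)·3 + (5/36)·4 + (1/12)·5 + (1/36)·6 = 91/36
≈ $2.53

$2.53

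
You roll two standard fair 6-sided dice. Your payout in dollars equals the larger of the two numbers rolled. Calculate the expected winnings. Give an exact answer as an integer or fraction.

161/36 dollars

Distribution of the larger of the two numbers rolled: 1 w.p. 1/36, 2 w.p. 1/12, 3 w.p. 5/36, 4 w.p. 7/36, 5 w.p. 1/4, 6 w.p. 11/36
E[payout] = (1/36)·1 + (1/12)·2 + (5/36)·3 + (7/36)·4 + (1/4)·5 + (11/36)·6 = 161/36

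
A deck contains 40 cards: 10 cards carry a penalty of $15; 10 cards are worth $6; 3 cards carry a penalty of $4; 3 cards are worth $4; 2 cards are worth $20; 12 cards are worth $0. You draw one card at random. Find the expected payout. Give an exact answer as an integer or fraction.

E[payout] = (10/40)·(-15) + (10/40)·6 + (3/40)·(-4) + (3/40)·4 + (2/40)·20 + (12/40)·0 = -5/4

-5/4 dollars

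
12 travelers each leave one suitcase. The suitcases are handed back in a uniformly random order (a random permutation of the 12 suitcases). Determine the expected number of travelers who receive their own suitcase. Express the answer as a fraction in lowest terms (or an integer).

Let Xᵢ = 1 if person i gets their own suitcase. For each i, P(Xᵢ=1) = 1/12.
By linearity of expectation, E[X₁+…+X_12] = 12·(1/12) = 1.

1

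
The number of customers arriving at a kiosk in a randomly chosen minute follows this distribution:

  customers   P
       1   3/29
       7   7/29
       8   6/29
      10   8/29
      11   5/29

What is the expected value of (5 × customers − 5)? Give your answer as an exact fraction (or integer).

1030/29

E[5x-5] = (3/29)·0 + (7/29)·30 + (6/29)·35 + (8/29)·45 + (5/29)·50
     = 1030/29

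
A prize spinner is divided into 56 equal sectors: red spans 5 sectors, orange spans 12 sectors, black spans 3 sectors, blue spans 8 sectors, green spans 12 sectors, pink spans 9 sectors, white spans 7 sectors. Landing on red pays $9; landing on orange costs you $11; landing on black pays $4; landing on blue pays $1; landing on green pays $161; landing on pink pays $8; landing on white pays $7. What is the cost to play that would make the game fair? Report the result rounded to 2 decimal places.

E[payout] = (5/56)·9 + (12/56)·(-11) + (3/56)·4 + (8/56)·1 + (12/56)·161 + (9/56)·8 + (7/56)·7 = 993/28
Fair fee = E[payout] = 993/28 ≈ $35.46

$35.46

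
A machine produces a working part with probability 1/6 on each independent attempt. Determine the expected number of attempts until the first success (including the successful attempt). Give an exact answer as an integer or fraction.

For a geometric distribution, E[trials] = 1/p = 1/(1/6) = 6.

6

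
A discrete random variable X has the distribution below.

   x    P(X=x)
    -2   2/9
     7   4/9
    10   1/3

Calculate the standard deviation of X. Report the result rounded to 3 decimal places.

4.472

E[X] = 6, E[X²] = 56
Var(X) = E[X²] − (E[X])² = 56 − 36 = 20
SD(X) = √(20) ≈ 4.472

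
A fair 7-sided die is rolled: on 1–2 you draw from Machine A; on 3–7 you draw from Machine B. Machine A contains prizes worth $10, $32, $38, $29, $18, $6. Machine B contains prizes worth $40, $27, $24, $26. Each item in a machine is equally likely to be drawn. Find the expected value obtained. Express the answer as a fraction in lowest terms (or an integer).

2287/84 dollars

E[X | Machine A] = (10 + 32 + 38 + 29 + 18 + 6)/6 = 133/6
E[X | Machine B] = (40 + 27 + 24 + 26)/4 = 117/4
E[X] = (2/7)·133/6 + (5/7)·117/4 = 2287/84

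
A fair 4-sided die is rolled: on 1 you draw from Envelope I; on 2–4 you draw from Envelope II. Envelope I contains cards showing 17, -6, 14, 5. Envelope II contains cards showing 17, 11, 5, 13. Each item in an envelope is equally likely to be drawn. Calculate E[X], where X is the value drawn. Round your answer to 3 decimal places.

10.500

E[X | Envelope I] = (17 − 6 + 14 + 5)/4 = 15/2
E[X | Envelope II] = (17 + 11 + 5 + 13)/4 = 23/2
E[X] = (1/4)·15/2 + (3/4)·23/2 = 21/2 ≈ 10.500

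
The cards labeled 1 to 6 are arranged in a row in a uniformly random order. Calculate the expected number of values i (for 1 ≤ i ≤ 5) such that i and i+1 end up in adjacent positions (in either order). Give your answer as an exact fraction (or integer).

For each i ∈ {1,…,5}, let Xᵢ = 1 if i and i+1 are adjacent. P(Xᵢ=1) = 2·(6−1)!/6! = 2/6.
By linearity, E[ΣXᵢ] = (5)·(2/6) = 5/3.

5/3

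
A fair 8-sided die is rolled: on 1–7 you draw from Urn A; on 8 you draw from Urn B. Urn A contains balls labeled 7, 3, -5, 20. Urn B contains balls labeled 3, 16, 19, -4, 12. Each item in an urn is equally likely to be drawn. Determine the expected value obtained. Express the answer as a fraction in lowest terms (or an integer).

E[X | Urn A] = (7 + 3 − 5 + 20)/4 = 25/4
E[X | Urn B] = (3 + 16 + 19 − 4 + 12)/5 = 46/5
E[X] = (7/8)·25/4 + (1/8)·46/5 = 1059/160

1059/160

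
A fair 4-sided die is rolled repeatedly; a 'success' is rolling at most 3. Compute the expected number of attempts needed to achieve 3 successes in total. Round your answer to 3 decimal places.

4.000

By linearity (sum of 3 independent geometric waits), E[trials] = 3/p = 3/(3/4) = 4.
≈ 4.000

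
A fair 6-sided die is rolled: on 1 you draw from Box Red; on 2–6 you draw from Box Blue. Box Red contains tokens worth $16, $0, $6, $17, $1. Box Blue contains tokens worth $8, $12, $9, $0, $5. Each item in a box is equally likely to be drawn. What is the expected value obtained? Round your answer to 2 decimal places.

E[X | Box Red] = (16 + 0 + 6 + 17 + 1)/5 = 8
E[X | Box Blue] = (8 + 12 + 9 + 0 + 5)/5 = 34/5
E[X] = (1/6)·8 + (5/6)·34/5 = 7 ≈ 7.00

$7.00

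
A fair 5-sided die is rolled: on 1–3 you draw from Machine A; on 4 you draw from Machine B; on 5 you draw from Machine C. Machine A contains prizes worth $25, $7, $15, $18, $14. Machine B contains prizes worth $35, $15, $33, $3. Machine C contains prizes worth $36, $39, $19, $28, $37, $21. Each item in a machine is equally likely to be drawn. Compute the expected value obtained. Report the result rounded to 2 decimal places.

$19.78

E[X | Machine A] = (25 + 7 + 15 + 18 + 14)/5 = 79/5
E[X | Machine B] = (35 + 15 + 33 + 3)/4 = 43/2
E[X | Machine C] = (36 + 39 + 19 + 28 + 37 + 21)/6 = 30
E[X] = (3/5)·79/5 + (1/5)·43/2 + (1/5)·30 = 989/50 ≈ 19.78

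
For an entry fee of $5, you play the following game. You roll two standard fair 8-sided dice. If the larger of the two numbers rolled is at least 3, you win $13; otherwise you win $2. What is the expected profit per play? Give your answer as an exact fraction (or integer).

117/16 dollars

E[payout] = (1/16)·2 + (15/16)·13 = 197/16
Expected profit = 197/16 − 5 = 117/16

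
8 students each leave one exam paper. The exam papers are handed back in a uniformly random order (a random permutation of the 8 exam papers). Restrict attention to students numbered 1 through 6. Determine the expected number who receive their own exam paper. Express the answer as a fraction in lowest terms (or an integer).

Let Xᵢ = 1 if person i gets their own exam paper. For each i, P(Xᵢ=1) = 1/8.
By linearity of expectation, E[X₁+…+X_6] = 6·(1/8) = 3/4.

3/4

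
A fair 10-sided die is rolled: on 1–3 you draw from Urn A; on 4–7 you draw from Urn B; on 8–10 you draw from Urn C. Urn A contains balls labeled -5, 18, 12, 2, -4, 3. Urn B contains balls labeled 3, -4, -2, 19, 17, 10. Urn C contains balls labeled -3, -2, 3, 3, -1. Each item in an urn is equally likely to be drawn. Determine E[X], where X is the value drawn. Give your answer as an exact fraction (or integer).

E[X | Urn A] = (-5 + 18 + 12 + 2 − 4 + 3)/6 = 13/3
E[X | Urn B] = (3 − 4 − 2 + 19 + 17 + 10)/6 = 43/6
E[X | Urn C] = (-3 − 2 + 3 + 3 − 1)/5 = 0
E[X] = (3/10)·13/3 + (2/5)·43/6 + (3/10)·0 = 25/6

25/6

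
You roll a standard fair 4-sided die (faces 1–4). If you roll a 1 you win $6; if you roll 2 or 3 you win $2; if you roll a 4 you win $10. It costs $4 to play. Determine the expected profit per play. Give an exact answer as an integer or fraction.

E[payout] = (1/2)·2 + (1/4)·6 + (1/4)·10 = 5
Expected profit = 5 − 4 = 1

$1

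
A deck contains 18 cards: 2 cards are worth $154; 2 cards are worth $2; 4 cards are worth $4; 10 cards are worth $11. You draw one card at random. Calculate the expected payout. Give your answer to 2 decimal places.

$24.33

E[payout] = (2/18)·154 + (2/18)·2 + (4/18)·4 + (10/18)·11 = 73/3
≈ $24.33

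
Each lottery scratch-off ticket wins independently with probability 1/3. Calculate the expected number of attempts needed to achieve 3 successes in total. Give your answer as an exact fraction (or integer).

9

By linearity (sum of 3 independent geometric waits), E[trials] = 3/p = 3/(1/3) = 9.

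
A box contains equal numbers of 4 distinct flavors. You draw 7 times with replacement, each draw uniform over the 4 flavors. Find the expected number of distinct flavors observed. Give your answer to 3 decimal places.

3.466

Let Xⱼ=1 if type j appears at least once. P(Xⱼ=1) = 1 − ((4−1)/4)^7 = 14197/16384.
E[#distinct] = 4·14197/16384 = 14197/4096.
≈ 3.466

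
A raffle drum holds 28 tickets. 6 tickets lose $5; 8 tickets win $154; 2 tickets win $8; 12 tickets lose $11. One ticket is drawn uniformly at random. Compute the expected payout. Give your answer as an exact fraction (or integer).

543/14 dollars

E[payout] = (6/28)·(-5) + (8/28)·154 + (2/28)·8 + (12/28)·(-11) = 543/14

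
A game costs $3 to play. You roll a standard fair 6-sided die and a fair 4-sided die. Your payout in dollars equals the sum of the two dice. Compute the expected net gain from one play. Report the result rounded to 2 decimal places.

$3.00

Distribution of the sum of the two dice: 2 w.p. 1/24, 3 w.p. 1/12, 4 w.p. 1/8, 5 w.p. 1/6, 6 w.p. 1/6, 7 w.p. 1/6, …
E[payout] = (1/24)·2 + (1/12)·3 + (1/8)·4 + (1/6)·5 + (1/6)·6 + (1/6)·7 + (1/8)·8 + (1/12)·9 + (1/24)·10 = 6
Expected profit = 6 − 3 = 3 ≈ $3.00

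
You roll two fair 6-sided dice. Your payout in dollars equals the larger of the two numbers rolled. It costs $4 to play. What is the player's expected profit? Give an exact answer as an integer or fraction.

17/36 dollars

Distribution of the larger of the two numbers rolled: 1 w.p. 1/36, 2 w.p. 1/12, 3 w.p. 5/36, 4 w.p. 7/36, 5 w.p. 1/4, 6 w.p. 11/36
E[payout] = (1/36)·1 + (1/12)·2 + (5/36)·3 + (7/36)·4 + (1/4)·5 + (11/36)·6 = 161/36
Expected profit = 161/36 − 4 = 17/36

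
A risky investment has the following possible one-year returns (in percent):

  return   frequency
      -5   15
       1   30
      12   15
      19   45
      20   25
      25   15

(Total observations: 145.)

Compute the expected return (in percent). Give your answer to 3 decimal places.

Total = 145, so P(return=-5) = 15/145, etc.
E[X] = (3/29)·(-5) + (6/29)·1 + (3/29)·12 + (9/29)·19 + (5/29)·20 + (3/29)·25
     = 373/29 ≈ 12.862

12.862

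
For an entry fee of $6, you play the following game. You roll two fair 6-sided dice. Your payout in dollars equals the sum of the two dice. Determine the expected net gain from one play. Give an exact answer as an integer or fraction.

Distribution of the sum of the two dice: 2 w.p. 1/36, 3 w.p. 1/18, 4 w.p. 1/12, 5 w.p. 1/9, 6 w.p. 5/36, 7 w.p. 1/6, …
E[payout] = (1/36)·2 + (1/18)·3 + (1/12)·4 + (1/9)·5 + (5/36)·6 + (1/6)·7 + (5/36)·8 + (1/9)·9 + (1/12)·10 + (1/18)·11 + (1/36)·12 = 7
Expected profit = 7 − 6 = 1

$1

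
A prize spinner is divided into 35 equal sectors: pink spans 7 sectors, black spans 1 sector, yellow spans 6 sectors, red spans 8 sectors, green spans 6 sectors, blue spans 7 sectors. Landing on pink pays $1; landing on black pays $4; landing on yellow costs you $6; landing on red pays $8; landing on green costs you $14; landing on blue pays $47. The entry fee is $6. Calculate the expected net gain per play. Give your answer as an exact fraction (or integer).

74/35 dollars

E[payout] = (7/35)·1 + (1/35)·4 + (6/35)·(-6) + (8/35)·8 + (6/35)·(-14) + (7/35)·47 = 284/35
Expected profit = 284/35 − 6 = 74/35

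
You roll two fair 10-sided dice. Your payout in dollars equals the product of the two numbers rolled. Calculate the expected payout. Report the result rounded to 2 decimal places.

$30.25

Distribution of the product of the two numbers rolled: 1 w.p. 1/100, 2 w.p. 1/50, 3 w.p. 1/50, 4 w.p. 3/100, 5 w.p. 1/50, 6 w.p. 1/25, …
E[payout] = (1/100)·1 + (1/50)·2 + (1/50)·3 + (3/100)·4 + (1/50)·5 + (1/25)·6 + (1/50)·7 + (1/25)·8 + (3/100)·9 + (1/25)·10 + (1/25)·12 + (1/50)·14 + (1/50)·15 + (3/100)·16 + (1/25)·18 + (1/25)·20 + (1/50)·21 + (1/25)·24 + (1/100)·25 + (1/50)·27 + (1/50)·28 + (1/25)·30 + (1/50)·32 + (1/50)·35 + (3/100)·36 + (1/25)·40 + (1/50)·42 + (1/50)·45 + (1/50)·48 + (1/100)·49 + (1/50)·50 + (1/50)·54 + (1/50)·56 + (1/50)·60 + (1/50)·63 + (1/100)·64 + (1/50)·70 + (1/50)·72 + (1/50)·80 + (1/100)·81 + (1/50)·90 + (1/100)·100 = 121/4
≈ $30.25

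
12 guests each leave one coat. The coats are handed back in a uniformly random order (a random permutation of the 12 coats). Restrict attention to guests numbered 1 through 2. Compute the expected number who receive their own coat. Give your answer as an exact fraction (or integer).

Let Xᵢ = 1 if person i gets their own coat. For each i, P(Xᵢ=1) = 1/12.
By linearity of expectation, E[X₁+…+X_2] = 2·(1/12) = 1/6.

1/6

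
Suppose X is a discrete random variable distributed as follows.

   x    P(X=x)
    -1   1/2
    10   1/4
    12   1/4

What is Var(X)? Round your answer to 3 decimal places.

E[X] = (1/2)·(-1) + (1/4)·10 + (1/4)·12 = 5
E[X²] = (1/2)·1 + (1/4)·100 + (1/4)·144 = 123/2
Var(X) = 123/2 − (5)² = 73/2 ≈ 36.500

36.500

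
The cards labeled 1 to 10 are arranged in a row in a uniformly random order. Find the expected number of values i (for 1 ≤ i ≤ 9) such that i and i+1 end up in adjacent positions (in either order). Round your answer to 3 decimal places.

1.800

For each i ∈ {1,…,9}, let Xᵢ = 1 if i and i+1 are adjacent. P(Xᵢ=1) = 2·(10−1)!/10! = 2/10.
By linearity, E[ΣXᵢ] = (9)·(2/10) = 9/5.
≈ 1.800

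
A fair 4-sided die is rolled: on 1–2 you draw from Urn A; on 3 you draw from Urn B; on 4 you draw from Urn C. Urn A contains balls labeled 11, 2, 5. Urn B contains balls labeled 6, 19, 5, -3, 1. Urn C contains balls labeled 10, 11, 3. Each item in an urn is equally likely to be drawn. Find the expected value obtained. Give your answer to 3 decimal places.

6.400

E[X | Urn A] = (11 + 2 + 5)/3 = 6
E[X | Urn B] = (6 + 19 + 5 − 3 + 1)/5 = 28/5
E[X | Urn C] = (10 + 11 + 3)/3 = 8
E[X] = (1/2)·6 + (1/4)·28/5 + (1/4)·8 = 32/5 ≈ 6.400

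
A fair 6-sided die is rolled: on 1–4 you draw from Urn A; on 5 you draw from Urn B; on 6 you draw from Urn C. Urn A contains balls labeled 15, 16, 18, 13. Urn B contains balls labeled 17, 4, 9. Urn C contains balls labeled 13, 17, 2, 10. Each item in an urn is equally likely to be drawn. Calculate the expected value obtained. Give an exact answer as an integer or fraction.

55/4

E[X | Urn A] = (15 + 16 + 18 + 13)/4 = 31/2
E[X | Urn B] = (17 + 4 + 9)/3 = 10
E[X | Urn C] = (13 + 17 + 2 + 10)/4 = 21/2
E[X] = (2/3)·31/2 + (1/6)·10 + (1/6)·21/2 = 55/4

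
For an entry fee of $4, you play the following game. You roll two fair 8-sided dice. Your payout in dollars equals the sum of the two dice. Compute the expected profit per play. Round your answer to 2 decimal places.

Distribution of the sum of the two dice: 2 w.p. 1/64, 3 w.p. 1/32, 4 w.p. 3/64, 5 w.p. 1/16, 6 w.p. 5/64, 7 w.p. 3/32, …
E[payout] = (1/64)·2 + (1/32)·3 + (3/64)·4 + (1/16)·5 + (5/64)·6 + (3/32)·7 + (7/64)·8 + (1/8)·9 + (7/64)·10 + (3/32)·11 + (5/64)·12 + (1/16)·13 + (3/64)·14 + (1/32)·15 + (1/64)·16 = 9
Expected profit = 9 − 4 = 5 ≈ $5.00

$5.00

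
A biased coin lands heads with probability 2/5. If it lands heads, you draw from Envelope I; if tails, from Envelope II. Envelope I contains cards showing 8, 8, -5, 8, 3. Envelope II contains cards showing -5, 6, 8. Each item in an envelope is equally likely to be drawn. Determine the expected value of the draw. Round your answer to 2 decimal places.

E[X | Envelope I] = (8 + 8 − 5 + 8 + 3)/5 = 22/5
E[X | Envelope II] = (-5 + 6 + 8)/3 = 3
E[X] = (2/5)·22/5 + (3/5)·3 = 89/25 ≈ 3.56

3.56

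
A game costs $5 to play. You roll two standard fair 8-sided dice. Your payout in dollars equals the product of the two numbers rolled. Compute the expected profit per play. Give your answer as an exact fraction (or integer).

Distribution of the product of the two numbers rolled: 1 w.p. 1/64, 2 w.p. 1/32, 3 w.p. 1/32, 4 w.p. 3/64, 5 w.p. 1/32, 6 w.p. 1/16, …
E[payout] = (1/64)·1 + (1/32)·2 + (1/32)·3 + (3/64)·4 + (1/32)·5 + (1/16)·6 + (1/32)·7 + (1/16)·8 + (1/64)·9 + (1/32)·10 + (1/16)·12 + (1/32)·14 + (1/32)·15 + (3/64)·16 + (1/32)·18 + (1/32)·20 + (1/32)·21 + (1/16)·24 + (1/64)·25 + (1/32)·28 + (1/32)·30 + (1/32)·32 + (1/32)·35 + (1/64)·36 + (1/32)·40 + (1/32)·42 + (1/32)·48 + (1/64)·49 + (1/32)·56 + (1/64)·64 = 81/4
Expected profit = 81/4 − 5 = 61/4

61/4 dollars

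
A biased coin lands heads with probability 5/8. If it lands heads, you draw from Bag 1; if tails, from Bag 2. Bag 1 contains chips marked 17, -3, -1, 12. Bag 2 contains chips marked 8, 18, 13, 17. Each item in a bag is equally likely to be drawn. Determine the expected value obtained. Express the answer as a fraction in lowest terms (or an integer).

E[X | Bag 1] = (17 − 3 − 1 + 12)/4 = 25/4
E[X | Bag 2] = (8 + 18 + 13 + 17)/4 = 14
E[X] = (5/8)·25/4 + (3/8)·14 = 293/32

293/32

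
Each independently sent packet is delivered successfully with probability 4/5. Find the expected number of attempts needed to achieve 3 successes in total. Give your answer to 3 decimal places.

3.750

By linearity (sum of 3 independent geometric waits), E[trials] = 3/p = 3/(4/5) = 15/4.
≈ 3.750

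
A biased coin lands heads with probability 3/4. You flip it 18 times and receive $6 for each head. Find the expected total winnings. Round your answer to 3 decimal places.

$81.000

E[#heads] = 18·3/4 = 27/2 (linearity over flips).
E[winnings] = 6·27/2 = 81.
≈ 81.000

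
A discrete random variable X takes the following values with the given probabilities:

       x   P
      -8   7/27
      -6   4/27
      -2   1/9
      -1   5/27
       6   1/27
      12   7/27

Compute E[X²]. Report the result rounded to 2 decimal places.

E[X²] = (7/27)·64 + (4/27)·36 + (1/9)·4 + (5/27)·1 + (1/27)·36 + (7/27)·144
     = 551/9 ≈ 61.22

61.22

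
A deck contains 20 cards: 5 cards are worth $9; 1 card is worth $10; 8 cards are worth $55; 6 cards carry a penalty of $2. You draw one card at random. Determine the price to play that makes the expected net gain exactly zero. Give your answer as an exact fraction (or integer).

483/20 dollars

E[payout] = (5/20)·9 + (1/20)·10 + (8/20)·55 + (6/20)·(-2) = 483/20
Fair fee = E[payout] = 483/20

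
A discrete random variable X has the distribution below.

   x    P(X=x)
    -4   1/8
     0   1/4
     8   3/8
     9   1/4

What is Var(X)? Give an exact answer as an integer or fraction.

379/16

E[X] = (1/8)·(-4) + (1/4)·0 + (3/8)·8 + (1/4)·9 = 19/4
E[X²] = (1/8)·16 + (1/4)·0 + (3/8)·64 + (1/4)·81 = 185/4
Var(X) = 185/4 − (19/4)² = 379/16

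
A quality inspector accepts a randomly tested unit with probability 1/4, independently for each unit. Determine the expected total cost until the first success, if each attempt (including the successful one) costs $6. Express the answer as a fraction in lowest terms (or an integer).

$24

E[#attempts] = 1/p = 4; E[cost] = 6·4 = 24.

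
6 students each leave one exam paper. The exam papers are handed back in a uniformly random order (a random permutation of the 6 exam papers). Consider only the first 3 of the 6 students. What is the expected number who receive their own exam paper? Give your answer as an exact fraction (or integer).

1/2

Let Xᵢ = 1 if person i gets their own exam paper. For each i, P(Xᵢ=1) = 1/6.
By linearity of expectation, E[X₁+…+X_3] = 3·(1/6) = 1/2.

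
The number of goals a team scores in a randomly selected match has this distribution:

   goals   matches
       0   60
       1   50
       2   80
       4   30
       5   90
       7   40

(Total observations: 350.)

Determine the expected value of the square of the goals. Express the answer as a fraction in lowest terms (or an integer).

Total = 350, so P(goals=0) = 60/350, etc.
E[X²] = (6/35)·0 + (1/7)·1 + (8/35)·4 + (3/35)·16 + (9/35)·25 + (4/35)·49
     = 506/35

506/35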